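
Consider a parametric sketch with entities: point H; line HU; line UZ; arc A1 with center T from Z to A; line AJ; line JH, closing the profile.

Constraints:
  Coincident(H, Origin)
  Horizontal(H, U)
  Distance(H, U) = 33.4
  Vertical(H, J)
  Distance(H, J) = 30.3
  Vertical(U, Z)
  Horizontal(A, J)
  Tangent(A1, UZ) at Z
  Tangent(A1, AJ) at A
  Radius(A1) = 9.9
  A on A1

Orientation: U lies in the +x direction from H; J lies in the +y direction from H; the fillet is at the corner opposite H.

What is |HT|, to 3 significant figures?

31.1

H is at the origin; HU is horizontal with |HU| = 33.4 and U on the +x side, so U = (33.4, 0.00). H and J share the same x with |HJ| = 30.3 and J on the +y side, so J = (0.00, 30.3). The virtual corner opposite H is at (33.4, 30.3). A1 meets UZ tangentially, so TZ is at right angles to UZ and tangency of A1 to AJ means the radius TA is perpendicular to AJ, with radius 9.9, so the center T sits 9.9 in from both sides at T = (23.5, 20.4). Then |HT| = |T − H| = 31.1.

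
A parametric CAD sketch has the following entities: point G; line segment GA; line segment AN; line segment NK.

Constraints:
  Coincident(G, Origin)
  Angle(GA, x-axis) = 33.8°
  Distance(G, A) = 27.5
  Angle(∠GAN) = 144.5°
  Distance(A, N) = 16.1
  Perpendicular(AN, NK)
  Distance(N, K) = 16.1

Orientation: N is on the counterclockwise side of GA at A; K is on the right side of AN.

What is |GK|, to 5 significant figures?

50.098

G is at the origin; GA runs at 33.8° with length 27.5, so A = 27.5·(cos 33.8°, sin 33.8°) = (22.852, 15.298). ∠GAN = 144.5°, so AN runs at 33.8° + (180° − 144.5°) = 69.300° from the x-axis; with |AN| = 16.1, N = A + 16.1·(cos 69.300°, sin 69.300°) = (28.543, 30.359). The perpendicularity gives NK at right angles to AN; with |NK| = 16.1 on the right of AN, K = N + 16.1·(0.93544, -0.35347) = (43.604, 24.668). Then |GK| = |K − G| = 50.098.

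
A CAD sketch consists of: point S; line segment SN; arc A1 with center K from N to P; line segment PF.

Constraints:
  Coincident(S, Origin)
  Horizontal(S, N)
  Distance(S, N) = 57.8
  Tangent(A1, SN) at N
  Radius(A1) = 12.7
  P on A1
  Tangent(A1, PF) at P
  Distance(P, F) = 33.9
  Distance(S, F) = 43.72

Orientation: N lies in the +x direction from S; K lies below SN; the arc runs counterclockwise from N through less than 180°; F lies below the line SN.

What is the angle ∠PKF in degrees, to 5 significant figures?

69.462°

S is at the origin; S and N share the same y with |SN| = 57.8 and N on the +x side, so N = (57.800, 0.0000). A1 meets SN tangentially, so KN is at right angles to SN, so K = N + (0, -12.7) = (57.800, -12.700). Since KP ⟂ PF (tangency), |KF| = √(12.7² + 33.9²) = 36.201 regardless of where P sits on A1. So F lies on both circle(S, 43.72) and circle(K, 36.201); the below-SN intersection is F = (28.142, -33.458). P is the foot of the tangent from F: P = (47.330, -5.5115).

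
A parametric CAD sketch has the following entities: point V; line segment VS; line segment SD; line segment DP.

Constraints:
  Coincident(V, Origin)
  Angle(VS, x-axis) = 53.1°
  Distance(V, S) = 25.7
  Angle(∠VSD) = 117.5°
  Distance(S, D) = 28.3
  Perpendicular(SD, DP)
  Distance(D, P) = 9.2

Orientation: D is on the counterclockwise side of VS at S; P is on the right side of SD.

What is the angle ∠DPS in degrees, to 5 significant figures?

71.991°

∠VSD = 117.5°, so SD runs at 53.1° + (180° − 117.5°) = 115.60° from the x-axis; with |SD| = 28.3, D = S + 28.3·(cos 115.60°, sin 115.60°) = (3.2028, 46.074). SD is perpendicular to DP; with |DP| = 9.2 on the right of SD, P = D + 9.2·(0.90183, 0.43209) = (11.500, 50.049). Then cos ∠DPS = PD·PS / (|PD||PS|), giving 71.991°.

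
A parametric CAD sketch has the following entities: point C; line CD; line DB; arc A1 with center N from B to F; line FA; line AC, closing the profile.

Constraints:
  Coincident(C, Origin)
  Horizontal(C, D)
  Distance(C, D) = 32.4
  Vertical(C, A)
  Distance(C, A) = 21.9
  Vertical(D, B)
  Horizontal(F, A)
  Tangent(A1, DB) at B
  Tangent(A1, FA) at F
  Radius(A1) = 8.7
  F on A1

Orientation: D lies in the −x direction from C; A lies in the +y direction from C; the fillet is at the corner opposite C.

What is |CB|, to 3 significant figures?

35.0

C is at the origin; CD is horizontal with |CD| = 32.4 and D on the −x side, so D = (-32.4, 0.00). CA is vertical with |CA| = 21.9 and A on the +y side, so A = (0.00, 21.9). The virtual corner opposite C is at (-32.4, 21.9). Since A1 is tangent to DB there, NB ⟂ DB and A1 meets FA tangentially, so NF is at right angles to FA, with radius 8.7, so the center N sits 8.7 in from both sides at N = (-23.7, 13.2). That places the tangent points at B = (-32.4, 13.2) on DB and F = (-23.7, 21.9) on FA. Then |CB| = |B − C| = 35.0.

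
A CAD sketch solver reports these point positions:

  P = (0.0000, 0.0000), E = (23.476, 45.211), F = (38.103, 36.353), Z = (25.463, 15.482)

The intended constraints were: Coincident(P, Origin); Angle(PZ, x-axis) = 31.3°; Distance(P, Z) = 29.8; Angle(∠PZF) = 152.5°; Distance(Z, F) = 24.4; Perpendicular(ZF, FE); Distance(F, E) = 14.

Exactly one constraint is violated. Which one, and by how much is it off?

Distance(F, E) = 14 — off by 3.10.

P = (0.00, 0.00) ✓; PZ at 31.30° ✓; |PZ| = 29.80 ✓; ∠PZF = 152.5° ✓; |ZF| = 24.40 ✓; ∠(ZF, FE) = 90.00° ✓; |FE| = 17.10 ✗.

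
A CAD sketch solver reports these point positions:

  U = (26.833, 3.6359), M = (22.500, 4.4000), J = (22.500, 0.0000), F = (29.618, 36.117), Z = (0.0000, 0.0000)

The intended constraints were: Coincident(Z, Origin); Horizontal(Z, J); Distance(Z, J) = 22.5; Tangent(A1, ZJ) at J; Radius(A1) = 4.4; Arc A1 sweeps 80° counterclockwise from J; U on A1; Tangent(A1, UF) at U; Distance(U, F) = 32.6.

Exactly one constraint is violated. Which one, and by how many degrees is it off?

Tangent(A1, UF) at U — off by 5.10°.

Z = (0.00, 0.00) ✓; Z.y = 0.00, J.y = 0.00 ✓; |ZJ| = 22.50 ✓; ∠(MJ, JZ) = 90.00° ✓; |MJ| = 4.400 ✓; bearing(M→U) − bearing(M→J) = 80.00° ✓; |MU| = 4.400 ✓; ∠(MU, UF) = 84.90° ✗; |UF| = 32.60 ✓.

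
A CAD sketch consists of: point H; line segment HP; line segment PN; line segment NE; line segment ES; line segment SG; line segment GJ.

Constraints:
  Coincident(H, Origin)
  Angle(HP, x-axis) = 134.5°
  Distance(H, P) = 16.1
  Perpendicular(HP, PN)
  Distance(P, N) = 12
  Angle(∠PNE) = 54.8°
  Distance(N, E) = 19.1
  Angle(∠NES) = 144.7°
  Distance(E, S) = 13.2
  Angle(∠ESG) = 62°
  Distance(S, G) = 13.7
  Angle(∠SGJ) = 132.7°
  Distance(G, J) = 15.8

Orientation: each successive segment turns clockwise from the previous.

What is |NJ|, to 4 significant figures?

8.702

H is at the origin; HP runs at 134.5° with length 16.1, so P = (-11.28, 11.48). HP ⟂ PN, so PN runs at 44.50°; with |PN| = 12.0, N = (-2.726, 19.89). ∠PNE = 54.8° gives NE at -80.70° from the x-axis; with |NE| = 19.1, E = (0.3610, 1.045). ∠NES = 144.7° gives ES at -116.0° from the x-axis; with |ES| = 13.2, S = (-5.425, -10.82). ∠ESG = 62.0° gives SG at 126.0° from the x-axis; with |SG| = 13.7, G = (-13.48, 0.2648). ∠SGJ = 132.7° gives GJ at 78.70° from the x-axis; with |GJ| = 15.8, J = (-10.38, 15.76). Then |NJ| = |J − N| = 8.702.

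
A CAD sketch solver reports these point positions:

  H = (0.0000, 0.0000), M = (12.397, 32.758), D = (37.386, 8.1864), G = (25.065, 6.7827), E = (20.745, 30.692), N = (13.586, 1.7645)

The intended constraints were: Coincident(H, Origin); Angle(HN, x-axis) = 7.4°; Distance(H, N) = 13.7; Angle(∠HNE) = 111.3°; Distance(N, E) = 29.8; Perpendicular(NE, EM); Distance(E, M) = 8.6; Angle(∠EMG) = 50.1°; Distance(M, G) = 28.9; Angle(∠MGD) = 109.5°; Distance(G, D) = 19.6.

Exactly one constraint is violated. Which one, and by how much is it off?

Distance(G, D) = 19.6 — off by 7.20.

H = (0.00, 0.00) ✓; HN at 7.400° ✓; |HN| = 13.70 ✓; ∠HNE = 111.3° ✓; |NE| = 29.80 ✓; ∠(NE, EM) = 90.00° ✓; |EM| = 8.600 ✓; ∠EMG = 50.10° ✓; |MG| = 28.90 ✓; ∠MGD = 109.5° ✓; |GD| = 12.40 ✗.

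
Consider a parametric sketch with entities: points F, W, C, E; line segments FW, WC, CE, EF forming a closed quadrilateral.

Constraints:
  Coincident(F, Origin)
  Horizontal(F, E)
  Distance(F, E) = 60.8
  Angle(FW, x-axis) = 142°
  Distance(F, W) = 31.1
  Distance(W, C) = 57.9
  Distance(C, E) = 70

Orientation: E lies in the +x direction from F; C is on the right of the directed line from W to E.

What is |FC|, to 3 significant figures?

33.6

F is at the origin; F and E share the same y with |FE| = 60.8 and E in +x, so E = (60.8, 0). FW runs at 142.0° with |FW| = 31.1, so W = (-24.5, 19.1). C is determined by |WC| = 57.9 and |CE| = 70.0 together: it lies at the intersection of circle(W, 57.9) and circle(E, 70.0). With |WE| = 87.4, the foot of the radical line on WE is 34.9 from W and the perpendicular offset is √(57.9² − 34.9²) = 46.2. Taking the right-of-WE solution: C = (-0.613, -33.6).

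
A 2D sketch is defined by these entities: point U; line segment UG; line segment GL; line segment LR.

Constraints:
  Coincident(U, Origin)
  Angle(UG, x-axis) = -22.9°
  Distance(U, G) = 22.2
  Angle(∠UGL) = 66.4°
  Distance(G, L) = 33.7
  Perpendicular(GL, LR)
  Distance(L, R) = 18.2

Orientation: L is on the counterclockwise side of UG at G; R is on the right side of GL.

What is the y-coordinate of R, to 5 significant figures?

25.281

∠UGL = 66.4°, so GL runs at -22.9° + (180° − 66.4°) = 90.700° from the x-axis; with |GL| = 33.7, L = G + 33.7·(cos 90.700°, sin 90.700°) = (20.039, 25.059). GL ⟂ LR; with |LR| = 18.2 on the right of GL, R = L + 18.2·(0.99993, 0.012217) = (38.237, 25.281). So R.y = 25.281.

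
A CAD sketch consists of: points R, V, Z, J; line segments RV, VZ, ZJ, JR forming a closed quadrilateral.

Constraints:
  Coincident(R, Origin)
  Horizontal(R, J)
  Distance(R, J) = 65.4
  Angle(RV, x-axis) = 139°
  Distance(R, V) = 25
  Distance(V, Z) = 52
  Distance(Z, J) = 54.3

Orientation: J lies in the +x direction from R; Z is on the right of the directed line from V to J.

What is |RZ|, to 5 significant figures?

27.363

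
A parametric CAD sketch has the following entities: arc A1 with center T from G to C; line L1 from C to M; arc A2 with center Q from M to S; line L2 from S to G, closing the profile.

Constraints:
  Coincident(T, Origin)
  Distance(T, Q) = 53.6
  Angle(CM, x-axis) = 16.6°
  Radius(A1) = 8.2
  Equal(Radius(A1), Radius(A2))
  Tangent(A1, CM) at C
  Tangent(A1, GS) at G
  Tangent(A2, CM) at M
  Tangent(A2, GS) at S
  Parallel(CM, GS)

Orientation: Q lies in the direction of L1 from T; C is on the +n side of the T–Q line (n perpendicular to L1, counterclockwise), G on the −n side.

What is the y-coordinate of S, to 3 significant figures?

7.45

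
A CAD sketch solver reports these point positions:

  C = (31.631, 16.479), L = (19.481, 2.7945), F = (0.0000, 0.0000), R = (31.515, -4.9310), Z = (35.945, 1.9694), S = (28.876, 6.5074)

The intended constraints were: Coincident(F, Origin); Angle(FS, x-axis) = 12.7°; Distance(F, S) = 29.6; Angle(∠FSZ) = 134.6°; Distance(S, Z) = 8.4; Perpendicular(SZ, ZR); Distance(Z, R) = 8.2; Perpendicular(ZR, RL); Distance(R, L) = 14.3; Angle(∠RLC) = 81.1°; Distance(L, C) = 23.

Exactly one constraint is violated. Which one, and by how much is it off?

Distance(L, C) = 23 — off by 4.70.

F = (0.00, 0.00) ✓; FS at 12.70° ✓; |FS| = 29.60 ✓; ∠FSZ = 134.6° ✓; |SZ| = 8.400 ✓; ∠(SZ, ZR) = 90.00° ✓; |ZR| = 8.200 ✓; ∠(ZR, RL) = 90.00° ✓; |RL| = 14.30 ✓; ∠RLC = 81.10° ✓; |LC| = 18.30 ✗.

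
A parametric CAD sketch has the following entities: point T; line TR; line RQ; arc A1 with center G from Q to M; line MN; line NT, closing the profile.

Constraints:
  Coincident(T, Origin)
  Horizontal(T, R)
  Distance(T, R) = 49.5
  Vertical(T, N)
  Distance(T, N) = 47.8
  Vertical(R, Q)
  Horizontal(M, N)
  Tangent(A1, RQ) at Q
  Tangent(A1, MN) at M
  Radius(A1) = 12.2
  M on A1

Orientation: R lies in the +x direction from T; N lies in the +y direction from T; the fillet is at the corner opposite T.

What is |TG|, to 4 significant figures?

51.56

T is at the origin; T and R share the same y with |TR| = 49.5 and R on the +x side, so R = (49.50, 0.000). T and N share the same x with |TN| = 47.8 and N on the +y side, so N = (0.000, 47.80). The virtual corner opposite T is at (49.50, 47.80). A1 meets RQ tangentially, so GQ is at right angles to RQ and since A1 is tangent to MN there, GM ⟂ MN, with radius 12.2, so the center G sits 12.2 in from both sides at G = (37.30, 35.60). Then |TG| = |G − T| = 51.56.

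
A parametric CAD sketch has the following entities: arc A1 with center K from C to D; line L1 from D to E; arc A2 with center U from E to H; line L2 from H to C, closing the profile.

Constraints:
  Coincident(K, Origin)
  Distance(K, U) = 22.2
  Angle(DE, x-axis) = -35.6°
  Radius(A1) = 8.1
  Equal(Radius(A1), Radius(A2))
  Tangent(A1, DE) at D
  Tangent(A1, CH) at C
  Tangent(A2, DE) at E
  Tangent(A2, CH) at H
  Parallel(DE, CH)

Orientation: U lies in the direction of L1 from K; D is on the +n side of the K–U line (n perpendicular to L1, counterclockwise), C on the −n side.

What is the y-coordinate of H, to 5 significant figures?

-19.509

The slot axis is L1's direction at -35.6°, so u = (cos -35.6°, sin -35.6°) = (0.81310, -0.58212) and n = (−sin -35.6°, cos -35.6°) = (0.58212, 0.81310). K is at the origin and U lies 22.2 along u from K, so U = 22.2·u = (18.051, -12.923). Tangency of A1 to both parallel lines with radius 8.1 puts D and C at K ± 8.1·n: D = (4.7152, 6.5861), C = (-4.7152, -6.5861). Equal radii place E and H the same way about U: E = U + 8.1·n = (22.766, -6.3370), H = U − 8.1·n = (13.336, -19.509). So H.y = -19.509.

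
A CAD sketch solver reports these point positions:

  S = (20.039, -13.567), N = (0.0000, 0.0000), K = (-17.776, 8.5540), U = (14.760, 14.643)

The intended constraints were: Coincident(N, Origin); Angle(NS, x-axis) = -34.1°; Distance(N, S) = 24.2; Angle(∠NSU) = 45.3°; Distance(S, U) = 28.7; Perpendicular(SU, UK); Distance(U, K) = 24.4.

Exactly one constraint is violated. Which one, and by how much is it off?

Distance(U, K) = 24.4 — off by 8.70.

N = (0.00, 0.00) ✓; NS at -34.10° ✓; |NS| = 24.20 ✓; ∠NSU = 45.30° ✓; |SU| = 28.70 ✓; ∠(SU, UK) = 90.00° ✓; |UK| = 33.10 ✗.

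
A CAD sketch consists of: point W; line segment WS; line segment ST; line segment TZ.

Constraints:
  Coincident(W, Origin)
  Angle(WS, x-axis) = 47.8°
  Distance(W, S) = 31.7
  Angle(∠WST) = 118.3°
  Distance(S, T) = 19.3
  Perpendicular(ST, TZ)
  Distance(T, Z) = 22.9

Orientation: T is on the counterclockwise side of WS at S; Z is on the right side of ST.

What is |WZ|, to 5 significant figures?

61.321

W is at the origin; WS runs at 47.8° with length 31.7, so S = 31.7·(cos 47.8°, sin 47.8°) = (21.294, 23.484). ∠WST = 118.3°, so ST runs at 47.8° + (180° − 118.3°) = 109.50° from the x-axis; with |ST| = 19.3, T = S + 19.3·(cos 109.50°, sin 109.50°) = (14.851, 41.676). ST ⟂ TZ; with |TZ| = 22.9 on the right of ST, Z = T + 22.9·(0.94264, 0.33381) = (36.438, 49.321). Then |WZ| = |Z − W| = 61.321.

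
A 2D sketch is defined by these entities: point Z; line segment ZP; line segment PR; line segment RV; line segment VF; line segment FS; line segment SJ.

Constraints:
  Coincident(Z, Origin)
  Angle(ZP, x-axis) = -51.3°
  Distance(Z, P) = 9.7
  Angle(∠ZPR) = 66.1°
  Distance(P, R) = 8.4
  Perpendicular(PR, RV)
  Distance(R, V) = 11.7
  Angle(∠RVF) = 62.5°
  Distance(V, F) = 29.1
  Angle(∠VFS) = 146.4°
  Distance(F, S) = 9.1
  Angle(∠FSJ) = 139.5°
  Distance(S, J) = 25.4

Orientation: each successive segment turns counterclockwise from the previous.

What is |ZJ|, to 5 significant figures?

48.103

Z is at the origin; ZP runs at -51.3° with length 9.7, so P = (6.0649, -7.5702). ∠ZPR = 66.1° gives PR at 62.600° from the x-axis; with |PR| = 8.4, R = (9.9305, -0.11253). PR is perpendicular to RV, so RV runs at 152.60°; with |RV| = 11.7, V = (-0.45691, 5.2718). ∠RVF = 62.5° gives VF at -89.900° from the x-axis; with |VF| = 29.1, F = (-0.40612, -23.828). ∠VFS = 146.4° gives FS at -56.300° from the x-axis; with |FS| = 9.1, S = (4.6430, -31.399). ∠FSJ = 139.5° gives SJ at -15.800° from the x-axis; with |SJ| = 25.4, J = (29.083, -38.315). Then |ZJ| = |J − Z| = 48.103.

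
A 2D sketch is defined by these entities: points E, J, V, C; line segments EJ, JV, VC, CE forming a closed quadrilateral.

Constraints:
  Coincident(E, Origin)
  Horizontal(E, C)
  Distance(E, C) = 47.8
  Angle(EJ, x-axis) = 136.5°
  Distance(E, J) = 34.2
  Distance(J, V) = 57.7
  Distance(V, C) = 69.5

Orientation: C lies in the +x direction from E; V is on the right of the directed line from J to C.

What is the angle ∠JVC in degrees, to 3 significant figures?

73.1°

Checks: |JV| = 57.70 ✓; |VC| = 69.50 ✓.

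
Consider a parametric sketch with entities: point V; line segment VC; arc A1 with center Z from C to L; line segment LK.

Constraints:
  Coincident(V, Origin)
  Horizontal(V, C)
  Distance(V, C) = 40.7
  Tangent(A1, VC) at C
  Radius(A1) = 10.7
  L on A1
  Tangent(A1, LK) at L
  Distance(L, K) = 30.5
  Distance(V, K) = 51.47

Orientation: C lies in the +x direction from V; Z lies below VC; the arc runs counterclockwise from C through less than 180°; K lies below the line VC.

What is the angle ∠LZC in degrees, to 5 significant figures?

91.092°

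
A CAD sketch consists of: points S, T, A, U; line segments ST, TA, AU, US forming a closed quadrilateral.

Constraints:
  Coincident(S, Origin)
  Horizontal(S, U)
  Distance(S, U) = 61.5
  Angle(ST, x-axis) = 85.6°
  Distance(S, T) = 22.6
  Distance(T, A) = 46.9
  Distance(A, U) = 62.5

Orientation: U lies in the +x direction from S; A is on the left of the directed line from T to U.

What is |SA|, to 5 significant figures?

65.909

Checks: ST at 85.60° ✓; |TA| = 46.90 ✓; |AU| = 62.50 ✓.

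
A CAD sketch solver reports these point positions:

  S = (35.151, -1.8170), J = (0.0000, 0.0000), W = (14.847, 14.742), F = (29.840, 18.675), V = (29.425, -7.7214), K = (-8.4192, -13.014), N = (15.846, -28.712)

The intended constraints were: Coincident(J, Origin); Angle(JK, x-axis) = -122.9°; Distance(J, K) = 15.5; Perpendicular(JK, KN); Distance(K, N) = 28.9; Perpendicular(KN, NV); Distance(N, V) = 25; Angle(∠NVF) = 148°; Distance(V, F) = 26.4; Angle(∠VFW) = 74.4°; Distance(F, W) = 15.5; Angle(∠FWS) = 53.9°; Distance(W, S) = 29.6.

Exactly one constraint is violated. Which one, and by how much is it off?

Distance(W, S) = 29.6 — off by 3.40.

J = (0.00, 0.00) ✓; JK at -122.9° ✓; |JK| = 15.50 ✓; ∠(JK, KN) = 90.00° ✓; |KN| = 28.90 ✓; ∠(KN, NV) = 90.00° ✓; |NV| = 25.00 ✓; ∠NVF = 148.0° ✓; |VF| = 26.40 ✓; ∠VFW = 74.40° ✓; |FW| = 15.50 ✓; ∠FWS = 53.90° ✓; |WS| = 26.20 ✗.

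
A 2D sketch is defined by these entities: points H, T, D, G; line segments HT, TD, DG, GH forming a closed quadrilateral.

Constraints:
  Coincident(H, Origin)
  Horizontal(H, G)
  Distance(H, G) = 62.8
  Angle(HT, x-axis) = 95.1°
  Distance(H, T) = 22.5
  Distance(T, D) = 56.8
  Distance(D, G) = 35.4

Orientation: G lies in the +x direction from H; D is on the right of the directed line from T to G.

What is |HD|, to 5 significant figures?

40.415

H is at the origin; H and G share the same y with |HG| = 62.8 and G in +x, so G = (62.8, 0). HT runs at 95.1° with |HT| = 22.5, so T = (-2.0001, 22.411). D is determined by |TD| = 56.8 and |DG| = 35.4 together: it lies at the intersection of circle(T, 56.8) and circle(G, 35.4). With |TG| = 68.566, the foot of the radical line on TG is 48.671 from T and the perpendicular offset is √(56.8² − 48.671²) = 29.281. Taking the right-of-TG solution: D = (34.427, -21.170).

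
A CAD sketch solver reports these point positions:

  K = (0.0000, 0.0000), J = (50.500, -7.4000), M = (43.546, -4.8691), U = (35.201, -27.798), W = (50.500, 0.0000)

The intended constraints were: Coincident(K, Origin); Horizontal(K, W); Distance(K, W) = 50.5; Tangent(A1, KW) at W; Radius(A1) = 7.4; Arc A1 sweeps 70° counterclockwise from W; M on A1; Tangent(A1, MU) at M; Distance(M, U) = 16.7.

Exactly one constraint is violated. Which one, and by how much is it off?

Distance(M, U) = 16.7 — off by 7.70.

K = (0.00, 0.00) ✓; K.y = 0.00, W.y = 0.00 ✓; |KW| = 50.50 ✓; ∠(JW, WK) = 90.00° ✓; |JW| = 7.400 ✓; bearing(J→M) − bearing(J→W) = 70.00° ✓; |JM| = 7.400 ✓; ∠(JM, MU) = 90.00° ✓; |MU| = 24.40 ✗.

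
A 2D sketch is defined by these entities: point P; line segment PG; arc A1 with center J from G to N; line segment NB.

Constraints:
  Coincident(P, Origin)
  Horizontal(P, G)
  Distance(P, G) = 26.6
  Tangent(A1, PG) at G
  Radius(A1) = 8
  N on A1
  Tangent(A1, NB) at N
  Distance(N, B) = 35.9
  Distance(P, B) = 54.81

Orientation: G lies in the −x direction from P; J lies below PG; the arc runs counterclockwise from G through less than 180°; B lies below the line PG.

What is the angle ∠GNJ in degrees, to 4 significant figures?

43.10°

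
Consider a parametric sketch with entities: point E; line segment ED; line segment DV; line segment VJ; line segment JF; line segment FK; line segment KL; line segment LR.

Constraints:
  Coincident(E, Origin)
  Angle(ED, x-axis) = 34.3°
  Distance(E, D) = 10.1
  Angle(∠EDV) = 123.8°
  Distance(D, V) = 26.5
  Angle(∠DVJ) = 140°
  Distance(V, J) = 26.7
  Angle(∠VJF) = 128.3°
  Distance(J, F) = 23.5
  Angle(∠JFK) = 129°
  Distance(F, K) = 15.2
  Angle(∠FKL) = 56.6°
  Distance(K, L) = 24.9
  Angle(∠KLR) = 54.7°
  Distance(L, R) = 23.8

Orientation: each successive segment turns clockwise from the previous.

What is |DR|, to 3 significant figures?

64.7

E is at the origin; ED runs at 34.3° with length 10.1, so D = (8.34, 5.69). ∠EDV = 123.8° gives DV at -21.9° from the x-axis; with |DV| = 26.5, V = (32.9, -4.19). ∠DVJ = 140.0° gives VJ at -61.9° from the x-axis; with |VJ| = 26.7, J = (45.5, -27.7). ∠VJF = 128.3° gives JF at -114° from the x-axis; with |JF| = 23.5, F = (36.1, -49.3). ∠JFK = 129.0° gives FK at -165° from the x-axis; with |FK| = 15.2, K = (21.4, -53.3). ∠FKL = 56.6° gives KL at 72.0° from the x-axis; with |KL| = 24.9, L = (29.1, -29.6). ∠KLR = 54.7° gives LR at -53.3° from the x-axis; with |LR| = 23.8, R = (43.4, -48.7). Then |DR| = |R − D| = 64.7.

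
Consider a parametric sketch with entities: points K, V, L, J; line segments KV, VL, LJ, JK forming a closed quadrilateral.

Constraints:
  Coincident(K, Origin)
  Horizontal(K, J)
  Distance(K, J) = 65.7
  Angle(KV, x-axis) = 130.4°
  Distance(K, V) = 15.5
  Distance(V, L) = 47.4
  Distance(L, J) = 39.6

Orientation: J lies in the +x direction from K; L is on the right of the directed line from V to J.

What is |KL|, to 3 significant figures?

32.7

K is at the origin; K and J share the same y with |KJ| = 65.7 and J in +x, so J = (65.7, 0). KV runs at 130.4° with |KV| = 15.5, so V = (-10.0, 11.8). L is determined by |VL| = 47.4 and |LJ| = 39.6 together: it lies at the intersection of circle(V, 47.4) and circle(J, 39.6). With |VJ| = 76.7, the foot of the radical line on VJ is 42.8 from V and the perpendicular offset is √(47.4² − 42.8²) = 20.5. Taking the right-of-VJ solution: L = (29.0, -15.0).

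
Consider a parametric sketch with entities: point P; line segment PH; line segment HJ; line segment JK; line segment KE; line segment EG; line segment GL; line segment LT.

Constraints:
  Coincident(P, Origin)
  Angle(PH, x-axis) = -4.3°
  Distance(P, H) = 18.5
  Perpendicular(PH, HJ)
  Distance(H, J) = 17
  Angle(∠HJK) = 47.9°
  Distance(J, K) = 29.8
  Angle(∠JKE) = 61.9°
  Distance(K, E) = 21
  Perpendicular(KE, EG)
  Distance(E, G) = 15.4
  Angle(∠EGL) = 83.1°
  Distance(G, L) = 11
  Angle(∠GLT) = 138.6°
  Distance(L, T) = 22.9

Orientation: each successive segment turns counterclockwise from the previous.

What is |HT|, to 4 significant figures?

28.28

P is at the origin; PH runs at -4.3° with length 18.5, so H = (18.45, -1.387). PH ⟂ HJ, so HJ runs at 85.70°; with |HJ| = 17.0, J = (19.72, 15.57). ∠HJK = 47.9° gives JK at -142.2° from the x-axis; with |JK| = 29.8, K = (-3.824, -2.700). ∠JKE = 61.9° gives KE at -24.10° from the x-axis; with |KE| = 21.0, E = (15.35, -11.27). The perpendicularity gives EG at right angles to KE, so EG runs at 65.90°; with |EG| = 15.4, G = (21.63, 2.783). ∠EGL = 83.1° gives GL at 162.8° from the x-axis; with |GL| = 11.0, L = (11.13, 6.036). ∠GLT = 138.6° gives LT at -155.8° from the x-axis; with |LT| = 22.9, T = (-9.762, -3.351). Then |HT| = |T − H| = 28.28.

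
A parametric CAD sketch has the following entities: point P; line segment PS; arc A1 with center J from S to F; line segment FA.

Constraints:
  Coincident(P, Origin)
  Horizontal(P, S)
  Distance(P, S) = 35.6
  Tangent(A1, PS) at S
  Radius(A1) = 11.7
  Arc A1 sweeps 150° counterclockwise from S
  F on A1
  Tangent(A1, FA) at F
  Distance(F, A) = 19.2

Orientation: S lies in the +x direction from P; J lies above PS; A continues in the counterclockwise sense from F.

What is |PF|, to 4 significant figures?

46.85

A1 meets PS tangentially, so JS is at right angles to PS, so J = S + (0, 11.7) = (35.60, 11.70). On A1, S sits at bearing -90° from J; a 150° counterclockwise sweep puts F at bearing 60°, so F = J + 11.7·(cos 60°, sin 60°) = (41.45, 21.83). Then |PF| = |F − P| = 46.85.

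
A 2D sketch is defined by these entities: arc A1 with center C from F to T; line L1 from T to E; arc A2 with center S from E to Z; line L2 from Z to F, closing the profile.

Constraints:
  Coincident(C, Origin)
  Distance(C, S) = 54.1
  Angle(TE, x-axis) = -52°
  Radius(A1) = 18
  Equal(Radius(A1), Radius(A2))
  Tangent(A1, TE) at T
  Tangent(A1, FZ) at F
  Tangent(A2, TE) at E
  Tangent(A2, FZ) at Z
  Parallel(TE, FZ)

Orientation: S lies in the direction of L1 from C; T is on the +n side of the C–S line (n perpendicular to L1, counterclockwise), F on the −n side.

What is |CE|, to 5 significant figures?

57.016

Tangency of A1 to both parallel lines with radius 18.0 puts T and F at C ± 18.0·n: T = (14.184, 11.082), F = (-14.184, -11.082). Equal radii place E and Z the same way about S: E = S + 18.0·n = (47.491, -31.549), Z = S − 18.0·n = (19.123, -53.713). Then |CE| = |E − C| = 57.016.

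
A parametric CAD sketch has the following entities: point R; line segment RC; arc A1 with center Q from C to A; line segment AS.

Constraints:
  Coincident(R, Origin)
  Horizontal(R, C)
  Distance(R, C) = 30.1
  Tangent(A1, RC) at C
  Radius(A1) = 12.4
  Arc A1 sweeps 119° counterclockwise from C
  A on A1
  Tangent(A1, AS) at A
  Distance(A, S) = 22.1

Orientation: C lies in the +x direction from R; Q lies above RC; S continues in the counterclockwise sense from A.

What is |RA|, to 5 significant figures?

44.894

R is at the origin; R and C share the same y with |RC| = 30.1 and C on the +x side, so C = (30.100, 0.0000). Since A1 is tangent to RC there, QC ⟂ RC, so Q = C + (0, 12.4) = (30.100, 12.400). On A1, C sits at bearing -90° from Q; a 119° counterclockwise sweep puts A at bearing 29°, so A = Q + 12.4·(cos 29°, sin 29°) = (40.945, 18.412). Then |RA| = |A − R| = 44.894.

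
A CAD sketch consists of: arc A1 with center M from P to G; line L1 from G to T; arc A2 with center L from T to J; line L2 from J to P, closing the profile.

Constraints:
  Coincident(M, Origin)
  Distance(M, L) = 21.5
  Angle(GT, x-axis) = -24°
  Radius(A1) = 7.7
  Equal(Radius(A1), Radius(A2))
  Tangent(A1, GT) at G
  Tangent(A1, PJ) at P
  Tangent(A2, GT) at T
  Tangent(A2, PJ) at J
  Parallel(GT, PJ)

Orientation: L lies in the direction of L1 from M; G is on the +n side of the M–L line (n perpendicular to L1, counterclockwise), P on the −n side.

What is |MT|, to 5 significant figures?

22.837

The slot axis is L1's direction at -24.0°, so u = (cos -24.0°, sin -24.0°) = (0.91355, -0.40674) and n = (−sin -24.0°, cos -24.0°) = (0.40674, 0.91355). M is at the origin and L lies 21.5 along u from M, so L = 21.5·u = (19.641, -8.7448). Tangency of A1 to both parallel lines with radius 7.7 puts G and P at M ± 7.7·n: G = (3.1319, 7.0343), P = (-3.1319, -7.0343). Equal radii place T and J the same way about L: T = L + 7.7·n = (22.773, -1.7105), J = L − 7.7·n = (16.509, -15.779). Then |MT| = |T − M| = 22.837.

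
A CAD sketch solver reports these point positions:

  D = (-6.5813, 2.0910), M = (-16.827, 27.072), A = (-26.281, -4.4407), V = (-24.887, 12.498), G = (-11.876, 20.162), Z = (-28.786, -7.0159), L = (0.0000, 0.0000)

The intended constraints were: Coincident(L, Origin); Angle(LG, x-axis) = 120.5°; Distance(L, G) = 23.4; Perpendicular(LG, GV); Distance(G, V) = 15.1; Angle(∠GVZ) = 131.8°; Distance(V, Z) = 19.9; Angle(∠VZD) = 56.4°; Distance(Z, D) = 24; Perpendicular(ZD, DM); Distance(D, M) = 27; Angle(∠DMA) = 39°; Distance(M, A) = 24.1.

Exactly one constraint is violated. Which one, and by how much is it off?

Distance(M, A) = 24.1 — off by 8.80.

L = (0.00, 0.00) ✓; LG at 120.5° ✓; |LG| = 23.40 ✓; ∠(LG, GV) = 90.00° ✓; |GV| = 15.10 ✓; ∠GVZ = 131.8° ✓; |VZ| = 19.90 ✓; ∠VZD = 56.40° ✓; |ZD| = 24.00 ✓; ∠(ZD, DM) = 90.00° ✓; |DM| = 27.00 ✓; ∠DMA = 39.00° ✓; |MA| = 32.90 ✗.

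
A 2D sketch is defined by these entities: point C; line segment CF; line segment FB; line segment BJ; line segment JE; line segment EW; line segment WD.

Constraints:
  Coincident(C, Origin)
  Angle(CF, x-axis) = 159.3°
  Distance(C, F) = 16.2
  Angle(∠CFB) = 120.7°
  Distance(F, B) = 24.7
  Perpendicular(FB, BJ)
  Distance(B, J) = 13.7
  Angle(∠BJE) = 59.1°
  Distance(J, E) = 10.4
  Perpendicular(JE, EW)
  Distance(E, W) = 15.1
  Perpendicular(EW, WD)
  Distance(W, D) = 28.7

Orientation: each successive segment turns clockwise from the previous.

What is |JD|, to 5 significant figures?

23.726

C is at the origin; CF runs at 159.3° with length 16.2, so F = (-15.154, 5.7263). ∠CFB = 120.7° gives FB at 100.00° from the x-axis; with |FB| = 24.7, B = (-19.443, 30.051). The perpendicularity gives BJ at right angles to FB, so BJ runs at 10.000°; with |BJ| = 13.7, J = (-5.9514, 32.430). ∠BJE = 59.1° gives JE at -110.90° from the x-axis; with |JE| = 10.4, E = (-9.6615, 22.714). JE ⟂ EW, so EW runs at 159.10°; with |EW| = 15.1, W = (-23.768, 28.101). EW ⟂ WD, so WD runs at 69.100°; with |WD| = 28.7, D = (-13.530, 54.913). Then |JD| = |D − J| = 23.726.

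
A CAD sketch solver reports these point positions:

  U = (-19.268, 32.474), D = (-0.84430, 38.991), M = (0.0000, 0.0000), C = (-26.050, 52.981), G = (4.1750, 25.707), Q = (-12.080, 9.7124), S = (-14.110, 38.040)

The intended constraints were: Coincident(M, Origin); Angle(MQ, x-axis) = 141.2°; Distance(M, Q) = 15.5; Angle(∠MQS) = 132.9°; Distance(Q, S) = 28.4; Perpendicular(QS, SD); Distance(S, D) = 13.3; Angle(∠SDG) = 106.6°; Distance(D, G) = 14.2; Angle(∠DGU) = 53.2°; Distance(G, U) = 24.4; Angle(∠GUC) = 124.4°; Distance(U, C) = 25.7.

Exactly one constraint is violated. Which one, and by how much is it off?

Distance(U, C) = 25.7 — off by 4.10.

M = (0.00, 0.00) ✓; MQ at 141.2° ✓; |MQ| = 15.50 ✓; ∠MQS = 132.9° ✓; |QS| = 28.40 ✓; ∠(QS, SD) = 90.00° ✓; |SD| = 13.30 ✓; ∠SDG = 106.6° ✓; |DG| = 14.20 ✓; ∠DGU = 53.20° ✓; |GU| = 24.40 ✓; ∠GUC = 124.4° ✓; |UC| = 21.60 ✗.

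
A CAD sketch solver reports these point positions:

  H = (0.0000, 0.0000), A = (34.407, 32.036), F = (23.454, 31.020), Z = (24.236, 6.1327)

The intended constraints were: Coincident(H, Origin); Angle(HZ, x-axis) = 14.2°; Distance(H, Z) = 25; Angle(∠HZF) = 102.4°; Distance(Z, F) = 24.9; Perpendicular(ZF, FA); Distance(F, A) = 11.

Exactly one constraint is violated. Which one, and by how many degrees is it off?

Perpendicular(ZF, FA) — off by 3.50°.

H = (0.00, 0.00) ✓; HZ at 14.20° ✓; |HZ| = 25.00 ✓; ∠HZF = 102.4° ✓; |ZF| = 24.90 ✓; ∠(ZF, FA) = 86.50° ✗; |FA| = 11.00 ✓.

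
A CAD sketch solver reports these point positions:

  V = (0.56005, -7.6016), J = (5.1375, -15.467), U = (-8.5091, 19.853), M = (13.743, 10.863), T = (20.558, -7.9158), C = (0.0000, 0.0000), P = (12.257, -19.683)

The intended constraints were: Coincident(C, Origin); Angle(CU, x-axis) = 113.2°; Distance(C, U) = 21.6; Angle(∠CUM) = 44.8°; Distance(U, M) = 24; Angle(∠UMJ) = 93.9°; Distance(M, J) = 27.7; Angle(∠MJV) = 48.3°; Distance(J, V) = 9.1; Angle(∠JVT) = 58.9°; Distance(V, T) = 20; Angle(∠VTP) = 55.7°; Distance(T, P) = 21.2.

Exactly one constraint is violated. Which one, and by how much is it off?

Distance(T, P) = 21.2 — off by 6.80.

C = (0.00, 0.00) ✓; CU at 113.2° ✓; |CU| = 21.60 ✓; ∠CUM = 44.80° ✓; |UM| = 24.00 ✓; ∠UMJ = 93.90° ✓; |MJ| = 27.70 ✓; ∠MJV = 48.30° ✓; |JV| = 9.100 ✓; ∠JVT = 58.90° ✓; |VT| = 20.00 ✓; ∠VTP = 55.70° ✓; |TP| = 14.40 ✗.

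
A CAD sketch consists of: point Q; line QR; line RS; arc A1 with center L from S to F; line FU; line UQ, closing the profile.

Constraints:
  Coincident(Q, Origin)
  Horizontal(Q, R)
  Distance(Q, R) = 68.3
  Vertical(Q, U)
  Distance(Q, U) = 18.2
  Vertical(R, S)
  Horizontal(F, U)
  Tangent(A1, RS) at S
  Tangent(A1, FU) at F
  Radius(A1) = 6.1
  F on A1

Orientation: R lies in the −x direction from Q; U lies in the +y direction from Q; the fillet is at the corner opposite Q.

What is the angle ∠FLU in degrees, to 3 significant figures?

84.4°

Q is at the origin; QR is horizontal with |QR| = 68.3 and R on the −x side, so R = (-68.3, 0.00). Q and U share the same x with |QU| = 18.2 and U on the +y side, so U = (0.00, 18.2). The virtual corner opposite Q is at (-68.3, 18.2). Since A1 is tangent to RS there, LS ⟂ RS and the tangent condition forces LF to be normal to FU, with radius 6.1, so the center L sits 6.1 in from both sides at L = (-62.2, 12.1). That places the tangent points at S = (-68.3, 12.1) on RS and F = (-62.2, 18.2) on FU. Then cos ∠FLU = LF·LU / (|LF||LU|), giving 84.4°.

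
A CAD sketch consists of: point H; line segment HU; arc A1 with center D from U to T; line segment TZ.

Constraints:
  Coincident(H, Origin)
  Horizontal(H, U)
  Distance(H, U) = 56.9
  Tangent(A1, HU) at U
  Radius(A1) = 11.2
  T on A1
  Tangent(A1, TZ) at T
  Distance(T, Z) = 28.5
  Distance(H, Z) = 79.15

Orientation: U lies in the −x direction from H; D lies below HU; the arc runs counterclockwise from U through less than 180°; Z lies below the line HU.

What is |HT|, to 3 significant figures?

69.0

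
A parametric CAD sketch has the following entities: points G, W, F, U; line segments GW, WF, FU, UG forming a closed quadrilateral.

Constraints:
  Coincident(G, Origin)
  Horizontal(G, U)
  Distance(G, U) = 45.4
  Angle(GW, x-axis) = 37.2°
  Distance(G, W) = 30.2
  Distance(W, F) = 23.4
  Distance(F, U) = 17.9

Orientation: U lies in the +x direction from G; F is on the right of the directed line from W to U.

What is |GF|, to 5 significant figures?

28.553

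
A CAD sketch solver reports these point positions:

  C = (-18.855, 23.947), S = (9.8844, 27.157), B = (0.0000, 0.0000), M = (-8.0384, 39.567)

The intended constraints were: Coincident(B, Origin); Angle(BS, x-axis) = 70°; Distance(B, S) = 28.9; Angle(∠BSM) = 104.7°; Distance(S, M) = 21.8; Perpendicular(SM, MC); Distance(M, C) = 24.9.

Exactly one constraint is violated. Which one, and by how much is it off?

Distance(M, C) = 24.9 — off by 5.90.

B = (0.00, 0.00) ✓; BS at 70.00° ✓; |BS| = 28.90 ✓; ∠BSM = 104.7° ✓; |SM| = 21.80 ✓; ∠(SM, MC) = 90.00° ✓; |MC| = 19.00 ✗.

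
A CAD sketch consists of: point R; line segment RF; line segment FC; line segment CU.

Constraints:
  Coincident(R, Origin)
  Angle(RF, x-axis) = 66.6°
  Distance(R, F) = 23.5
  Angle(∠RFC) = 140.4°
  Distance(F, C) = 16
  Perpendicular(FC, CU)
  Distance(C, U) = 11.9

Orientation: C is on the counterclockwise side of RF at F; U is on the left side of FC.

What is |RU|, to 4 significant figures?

34.25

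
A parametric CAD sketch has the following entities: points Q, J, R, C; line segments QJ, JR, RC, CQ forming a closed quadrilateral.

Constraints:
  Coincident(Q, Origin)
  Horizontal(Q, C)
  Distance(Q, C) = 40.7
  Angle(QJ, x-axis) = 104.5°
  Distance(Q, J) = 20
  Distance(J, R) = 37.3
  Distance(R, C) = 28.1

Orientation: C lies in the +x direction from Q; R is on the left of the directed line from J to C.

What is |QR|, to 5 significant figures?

41.283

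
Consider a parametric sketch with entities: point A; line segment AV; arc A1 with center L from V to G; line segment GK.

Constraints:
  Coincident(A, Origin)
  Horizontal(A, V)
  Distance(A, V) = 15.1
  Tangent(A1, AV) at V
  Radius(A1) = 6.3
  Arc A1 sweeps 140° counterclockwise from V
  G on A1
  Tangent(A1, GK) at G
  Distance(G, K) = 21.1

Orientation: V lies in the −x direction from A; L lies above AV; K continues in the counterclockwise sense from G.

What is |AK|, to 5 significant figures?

36.744

A is at the origin; A and V share the same y with |AV| = 15.1 and V on the −x side, so V = (-15.100, 0.0000). Tangency of A1 to AV means the radius LV is perpendicular to AV, so L = V + (0, 6.3) = (-15.100, 6.3000). On A1, V sits at bearing -90° from L; a 140° counterclockwise sweep puts G at bearing 50°, so G = L + 6.3·(cos 50°, sin 50°) = (-11.050, 11.126). Since A1 is tangent to GK there, LG ⟂ GK, so GK runs along (−sin 50°, cos 50°); with |GK| = 21.1, K = (-27.214, 24.689). Then |AK| = |K − A| = 36.744.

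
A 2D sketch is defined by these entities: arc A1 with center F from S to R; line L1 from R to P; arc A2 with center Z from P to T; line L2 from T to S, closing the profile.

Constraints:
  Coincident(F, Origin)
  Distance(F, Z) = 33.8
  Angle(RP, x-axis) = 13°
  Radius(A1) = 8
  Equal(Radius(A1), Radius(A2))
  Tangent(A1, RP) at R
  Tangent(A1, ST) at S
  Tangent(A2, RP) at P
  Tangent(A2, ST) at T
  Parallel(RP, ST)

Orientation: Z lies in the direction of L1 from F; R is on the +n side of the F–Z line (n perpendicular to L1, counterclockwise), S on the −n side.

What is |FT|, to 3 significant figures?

34.7

Tangency of A1 to both parallel lines with radius 8.0 puts R and S at F ± 8.0·n: R = (-1.80, 7.79), S = (1.80, -7.79). Equal radii place P and T the same way about Z: P = Z + 8.0·n = (31.1, 15.4), T = Z − 8.0·n = (34.7, -0.192). Then |FT| = |T − F| = 34.7.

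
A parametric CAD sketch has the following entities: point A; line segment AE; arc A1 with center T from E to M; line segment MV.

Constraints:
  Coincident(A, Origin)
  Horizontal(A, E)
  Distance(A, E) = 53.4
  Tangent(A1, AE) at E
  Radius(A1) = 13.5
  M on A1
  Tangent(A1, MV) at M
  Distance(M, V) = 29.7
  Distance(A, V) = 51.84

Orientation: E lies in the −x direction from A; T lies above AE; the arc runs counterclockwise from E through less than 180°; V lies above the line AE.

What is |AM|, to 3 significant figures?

41.6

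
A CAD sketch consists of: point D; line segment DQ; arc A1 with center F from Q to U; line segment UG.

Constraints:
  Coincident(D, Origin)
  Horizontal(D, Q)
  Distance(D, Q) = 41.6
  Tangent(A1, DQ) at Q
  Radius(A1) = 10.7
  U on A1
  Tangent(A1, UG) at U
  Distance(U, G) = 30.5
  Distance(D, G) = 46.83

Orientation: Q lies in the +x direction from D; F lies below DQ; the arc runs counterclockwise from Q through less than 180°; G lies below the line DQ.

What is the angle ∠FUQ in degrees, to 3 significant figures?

49.8°

Checks: |FU| = 10.70 ✓; ∠(FU, UG) = 90.00° ✓; |UG| = 30.50 ✓; |DG| = 46.83 ✓.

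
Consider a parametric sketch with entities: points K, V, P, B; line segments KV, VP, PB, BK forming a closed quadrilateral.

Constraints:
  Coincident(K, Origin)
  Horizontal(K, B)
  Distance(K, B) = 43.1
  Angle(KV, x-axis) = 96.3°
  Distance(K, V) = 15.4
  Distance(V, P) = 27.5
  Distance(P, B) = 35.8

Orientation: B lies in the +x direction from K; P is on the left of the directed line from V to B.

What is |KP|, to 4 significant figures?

36.51

K is at the origin; K and B share the same y with |KB| = 43.1 and B in +x, so B = (43.1, 0). KV runs at 96.3° with |KV| = 15.4, so V = (-1.690, 15.31). P is determined by |VP| = 27.5 and |PB| = 35.8 together: it lies at the intersection of circle(V, 27.5) and circle(B, 35.8). With |VB| = 47.33, the foot of the radical line on VB is 18.12 from V and the perpendicular offset is √(27.5² − 18.12²) = 20.69. Taking the left-of-VB solution: P = (22.14, 29.03).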